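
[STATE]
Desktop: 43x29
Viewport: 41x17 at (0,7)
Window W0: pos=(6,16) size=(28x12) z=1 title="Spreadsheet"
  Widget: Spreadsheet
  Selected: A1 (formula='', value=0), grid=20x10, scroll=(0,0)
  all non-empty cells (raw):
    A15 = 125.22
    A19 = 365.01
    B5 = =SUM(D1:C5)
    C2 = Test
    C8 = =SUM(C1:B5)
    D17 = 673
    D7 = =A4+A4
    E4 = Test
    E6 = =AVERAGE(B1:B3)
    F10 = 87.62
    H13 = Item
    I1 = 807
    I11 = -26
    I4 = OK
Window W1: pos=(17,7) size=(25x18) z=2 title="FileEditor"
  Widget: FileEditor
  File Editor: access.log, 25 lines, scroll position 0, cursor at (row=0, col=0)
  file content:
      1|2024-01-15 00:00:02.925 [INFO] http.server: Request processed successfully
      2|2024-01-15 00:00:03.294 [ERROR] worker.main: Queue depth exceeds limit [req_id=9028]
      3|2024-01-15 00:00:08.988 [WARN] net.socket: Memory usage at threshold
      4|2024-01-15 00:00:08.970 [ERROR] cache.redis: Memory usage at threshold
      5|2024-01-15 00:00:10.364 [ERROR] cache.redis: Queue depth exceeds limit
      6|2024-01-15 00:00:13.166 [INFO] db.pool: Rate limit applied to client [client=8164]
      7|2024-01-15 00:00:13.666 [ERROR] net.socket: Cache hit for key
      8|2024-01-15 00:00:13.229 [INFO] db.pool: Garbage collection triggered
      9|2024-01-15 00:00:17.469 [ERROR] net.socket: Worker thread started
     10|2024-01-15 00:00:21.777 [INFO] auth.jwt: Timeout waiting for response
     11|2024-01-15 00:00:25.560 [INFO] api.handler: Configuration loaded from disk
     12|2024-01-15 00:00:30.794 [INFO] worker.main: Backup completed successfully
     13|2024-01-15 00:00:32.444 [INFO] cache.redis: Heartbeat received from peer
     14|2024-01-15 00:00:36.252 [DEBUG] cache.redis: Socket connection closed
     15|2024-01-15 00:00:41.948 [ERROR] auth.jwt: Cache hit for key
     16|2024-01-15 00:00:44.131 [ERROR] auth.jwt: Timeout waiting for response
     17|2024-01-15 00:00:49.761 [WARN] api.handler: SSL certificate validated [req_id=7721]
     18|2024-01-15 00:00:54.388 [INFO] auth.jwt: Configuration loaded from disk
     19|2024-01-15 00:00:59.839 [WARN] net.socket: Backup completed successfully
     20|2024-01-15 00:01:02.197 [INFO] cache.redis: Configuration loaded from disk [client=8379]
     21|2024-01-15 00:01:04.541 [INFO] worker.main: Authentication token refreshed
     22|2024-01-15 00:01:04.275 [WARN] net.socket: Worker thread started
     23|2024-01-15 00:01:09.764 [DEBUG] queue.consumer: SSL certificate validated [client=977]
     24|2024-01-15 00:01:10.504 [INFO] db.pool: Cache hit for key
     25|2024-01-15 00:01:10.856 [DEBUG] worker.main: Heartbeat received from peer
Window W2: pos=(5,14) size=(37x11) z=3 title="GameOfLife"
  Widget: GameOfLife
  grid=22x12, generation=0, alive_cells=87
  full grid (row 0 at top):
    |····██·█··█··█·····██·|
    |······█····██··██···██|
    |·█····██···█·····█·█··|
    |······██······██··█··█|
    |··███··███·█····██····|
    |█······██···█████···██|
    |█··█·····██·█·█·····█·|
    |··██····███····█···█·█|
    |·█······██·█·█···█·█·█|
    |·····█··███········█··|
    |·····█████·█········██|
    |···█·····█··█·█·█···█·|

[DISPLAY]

                 ┏━━━━━━━━━━━━━━━━━━━━━━━
                 ┃ FileEditor            
                 ┠───────────────────────
                 ┃█024-01-15 00:00:02.92▲
                 ┃2024-01-15 00:00:03.29█
                 ┃2024-01-15 00:00:08.98░
                 ┃2024-01-15 00:00:08.97░
     ┏━━━━━━━━━━━━━━━━━━━━━━━━━━━━━━━━━━━
     ┃ GameOfLife                        
     ┠───────────────────────────────────
     ┃Gen: 0                             
     ┃······██······██··█··█             
     ┃··███··███·█····██····             
     ┃█······██···█████···██             
     ┃█··█·····██·█·█·····█·             
     ┃··██····███····█···█·█             
     ┃·█······██·█·█···█·█·█             


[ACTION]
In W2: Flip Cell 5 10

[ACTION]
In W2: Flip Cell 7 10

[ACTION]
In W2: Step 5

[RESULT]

                 ┏━━━━━━━━━━━━━━━━━━━━━━━
                 ┃ FileEditor            
                 ┠───────────────────────
                 ┃█024-01-15 00:00:02.92▲
                 ┃2024-01-15 00:00:03.29█
                 ┃2024-01-15 00:00:08.98░
                 ┃2024-01-15 00:00:08.97░
     ┏━━━━━━━━━━━━━━━━━━━━━━━━━━━━━━━━━━━
     ┃ GameOfLife                        
     ┠───────────────────────────────────
     ┃Gen: 5                             
     ┃·█·██····█····██······             
     ┃█·······██····██····██             
     ┃··█·····██····█····█·█             
     ┃█·█············█··███·             
     ┃············███··██·██             
     ┃·····██··█·······██·██             


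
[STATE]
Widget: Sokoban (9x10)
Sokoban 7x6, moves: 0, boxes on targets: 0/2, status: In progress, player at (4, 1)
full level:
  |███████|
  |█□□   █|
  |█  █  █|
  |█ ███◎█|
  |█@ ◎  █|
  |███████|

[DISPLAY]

███████  
█□□   █  
█  █  █  
█ ███◎█  
█@ ◎  █  
███████  
Moves: 0 
         
         
         


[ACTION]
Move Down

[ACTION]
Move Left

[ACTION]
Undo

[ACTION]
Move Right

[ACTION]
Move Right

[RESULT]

███████  
█□□   █  
█  █  █  
█ ███◎█  
█  +  █  
███████  
Moves: 2 
         
         
         


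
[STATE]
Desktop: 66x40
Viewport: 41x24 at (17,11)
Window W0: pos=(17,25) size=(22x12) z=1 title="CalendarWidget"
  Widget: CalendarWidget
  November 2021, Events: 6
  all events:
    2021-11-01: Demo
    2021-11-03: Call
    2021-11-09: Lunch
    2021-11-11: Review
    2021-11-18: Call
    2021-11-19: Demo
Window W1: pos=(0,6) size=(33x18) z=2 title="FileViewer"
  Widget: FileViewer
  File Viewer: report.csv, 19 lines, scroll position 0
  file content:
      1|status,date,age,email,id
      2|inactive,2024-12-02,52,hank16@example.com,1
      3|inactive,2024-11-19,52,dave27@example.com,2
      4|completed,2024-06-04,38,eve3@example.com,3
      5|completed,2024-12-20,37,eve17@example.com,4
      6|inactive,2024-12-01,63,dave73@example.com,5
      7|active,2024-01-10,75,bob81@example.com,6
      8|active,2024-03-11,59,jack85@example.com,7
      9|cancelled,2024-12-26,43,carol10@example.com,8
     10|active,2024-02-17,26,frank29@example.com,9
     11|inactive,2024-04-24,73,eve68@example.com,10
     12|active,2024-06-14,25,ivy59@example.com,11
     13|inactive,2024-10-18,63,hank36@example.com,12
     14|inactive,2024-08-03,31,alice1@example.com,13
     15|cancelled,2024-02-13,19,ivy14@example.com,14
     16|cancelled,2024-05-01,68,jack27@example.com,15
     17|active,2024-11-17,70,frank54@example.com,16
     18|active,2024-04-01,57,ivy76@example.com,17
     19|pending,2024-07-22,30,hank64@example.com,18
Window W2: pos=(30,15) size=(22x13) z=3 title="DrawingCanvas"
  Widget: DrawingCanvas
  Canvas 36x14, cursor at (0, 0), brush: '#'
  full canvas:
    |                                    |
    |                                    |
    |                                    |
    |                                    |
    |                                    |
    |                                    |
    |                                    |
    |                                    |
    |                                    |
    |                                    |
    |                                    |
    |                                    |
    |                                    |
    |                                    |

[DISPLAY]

-19,52,dave27@░┃                         
6-04,38,eve3@e░┃                         
2-20,37,eve17@░┃                         
-01,63,dave73@░┃                         
0,75,bob81@ex┏━━━━━━━━━━━━━━━━━━━━┓      
1,59,jack85@e┃ DrawingCanvas      ┃      
2-26,43,carol┠────────────────────┨      
7,26,frank29@┃+                   ┃      
-24,73,eve68@┃                    ┃      
4,25,ivy59@ex┃                    ┃      
-18,63,hank36┃                    ┃      
-03,31,alice1┃                    ┃      
━━━━━━━━━━━━━┃                    ┃      
             ┃                    ┃      
┏━━━━━━━━━━━━┃                    ┃      
┃ CalendarWid┃                    ┃      
┠────────────┗━━━━━━━━━━━━━━━━━━━━┛      
┃   November 2021    ┃                   
┃Mo Tu We Th Fr Sa Su┃                   
┃ 1*  2  3*  4  5  6 ┃                   
┃ 8  9* 10 11* 12 13 ┃                   
┃15 16 17 18* 19* 20 ┃                   
┃22 23 24 25 26 27 28┃                   
┃29 30               ┃                   


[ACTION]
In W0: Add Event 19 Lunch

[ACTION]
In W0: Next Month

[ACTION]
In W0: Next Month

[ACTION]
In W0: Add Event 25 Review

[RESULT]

-19,52,dave27@░┃                         
6-04,38,eve3@e░┃                         
2-20,37,eve17@░┃                         
-01,63,dave73@░┃                         
0,75,bob81@ex┏━━━━━━━━━━━━━━━━━━━━┓      
1,59,jack85@e┃ DrawingCanvas      ┃      
2-26,43,carol┠────────────────────┨      
7,26,frank29@┃+                   ┃      
-24,73,eve68@┃                    ┃      
4,25,ivy59@ex┃                    ┃      
-18,63,hank36┃                    ┃      
-03,31,alice1┃                    ┃      
━━━━━━━━━━━━━┃                    ┃      
             ┃                    ┃      
┏━━━━━━━━━━━━┃                    ┃      
┃ CalendarWid┃                    ┃      
┠────────────┗━━━━━━━━━━━━━━━━━━━━┛      
┃    January 2022    ┃                   
┃Mo Tu We Th Fr Sa Su┃                   
┃                1  2┃                   
┃ 3  4  5  6  7  8  9┃                   
┃10 11 12 13 14 15 16┃                   
┃17 18 19 20 21 22 23┃                   
┃24 25* 26 27 28 29 3┃                   


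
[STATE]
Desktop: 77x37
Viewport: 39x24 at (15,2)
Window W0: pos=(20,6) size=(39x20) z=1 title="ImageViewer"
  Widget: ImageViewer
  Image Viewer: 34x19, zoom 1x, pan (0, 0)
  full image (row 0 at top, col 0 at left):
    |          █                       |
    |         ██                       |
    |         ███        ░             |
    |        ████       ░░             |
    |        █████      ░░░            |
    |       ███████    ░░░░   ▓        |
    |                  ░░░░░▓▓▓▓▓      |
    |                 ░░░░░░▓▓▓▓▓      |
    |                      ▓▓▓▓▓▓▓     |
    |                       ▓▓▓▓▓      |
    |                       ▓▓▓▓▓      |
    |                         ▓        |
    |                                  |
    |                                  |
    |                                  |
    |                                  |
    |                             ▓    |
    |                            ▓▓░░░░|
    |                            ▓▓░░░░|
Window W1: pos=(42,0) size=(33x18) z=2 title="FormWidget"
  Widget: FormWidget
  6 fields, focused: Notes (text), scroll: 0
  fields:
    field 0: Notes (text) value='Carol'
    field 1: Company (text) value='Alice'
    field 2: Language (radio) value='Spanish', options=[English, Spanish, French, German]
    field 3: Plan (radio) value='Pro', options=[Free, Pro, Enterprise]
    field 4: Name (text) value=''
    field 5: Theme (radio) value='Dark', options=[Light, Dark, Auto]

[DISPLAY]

                           ┠───────────
                           ┃> Notes:   
                           ┃  Company: 
                           ┃  Language:
     ┏━━━━━━━━━━━━━━━━━━━━━┃  Plan:    
     ┃ ImageViewer         ┃  Name:    
     ┠─────────────────────┃  Theme:   
     ┃          █          ┃           
     ┃         ██          ┃           
     ┃         ███        ░┃           
     ┃        ████       ░░┃           
     ┃        █████      ░░┃           
     ┃       ███████    ░░░┃           
     ┃                  ░░░┃           
     ┃                 ░░░░┃           
     ┃                     ┗━━━━━━━━━━━
     ┃                       ▓▓▓▓▓     
     ┃                       ▓▓▓▓▓     
     ┃                         ▓       
     ┃                                 
     ┃                                 
     ┃                                 
     ┃                                 
     ┗━━━━━━━━━━━━━━━━━━━━━━━━━━━━━━━━━


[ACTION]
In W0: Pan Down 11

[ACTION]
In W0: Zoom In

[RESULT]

                           ┠───────────
                           ┃> Notes:   
                           ┃  Company: 
                           ┃  Language:
     ┏━━━━━━━━━━━━━━━━━━━━━┃  Plan:    
     ┃ ImageViewer         ┃  Name:    
     ┠─────────────────────┃  Theme:   
     ┃              ███████┃           
     ┃                     ┃           
     ┃                     ┃           
     ┃                     ┃           
     ┃                     ┃           
     ┃                     ┃           
     ┃                     ┃           
     ┃                     ┃           
     ┃                     ┗━━━━━━━━━━━
     ┃                                 
     ┃                                 
     ┃                                 
     ┃                                 
     ┃                                 
     ┃                                 
     ┃                                 
     ┗━━━━━━━━━━━━━━━━━━━━━━━━━━━━━━━━━


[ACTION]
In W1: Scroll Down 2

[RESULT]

                           ┠───────────
                           ┃  Language:
                           ┃  Plan:    
                           ┃  Name:    
     ┏━━━━━━━━━━━━━━━━━━━━━┃  Theme:   
     ┃ ImageViewer         ┃           
     ┠─────────────────────┃           
     ┃              ███████┃           
     ┃                     ┃           
     ┃                     ┃           
     ┃                     ┃           
     ┃                     ┃           
     ┃                     ┃           
     ┃                     ┃           
     ┃                     ┃           
     ┃                     ┗━━━━━━━━━━━
     ┃                                 
     ┃                                 
     ┃                                 
     ┃                                 
     ┃                                 
     ┃                                 
     ┃                                 
     ┗━━━━━━━━━━━━━━━━━━━━━━━━━━━━━━━━━


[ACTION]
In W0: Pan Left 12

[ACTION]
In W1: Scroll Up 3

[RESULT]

                           ┠───────────
                           ┃> Notes:   
                           ┃  Company: 
                           ┃  Language:
     ┏━━━━━━━━━━━━━━━━━━━━━┃  Plan:    
     ┃ ImageViewer         ┃  Name:    
     ┠─────────────────────┃  Theme:   
     ┃              ███████┃           
     ┃                     ┃           
     ┃                     ┃           
     ┃                     ┃           
     ┃                     ┃           
     ┃                     ┃           
     ┃                     ┃           
     ┃                     ┃           
     ┃                     ┗━━━━━━━━━━━
     ┃                                 
     ┃                                 
     ┃                                 
     ┃                                 
     ┃                                 
     ┃                                 
     ┃                                 
     ┗━━━━━━━━━━━━━━━━━━━━━━━━━━━━━━━━━


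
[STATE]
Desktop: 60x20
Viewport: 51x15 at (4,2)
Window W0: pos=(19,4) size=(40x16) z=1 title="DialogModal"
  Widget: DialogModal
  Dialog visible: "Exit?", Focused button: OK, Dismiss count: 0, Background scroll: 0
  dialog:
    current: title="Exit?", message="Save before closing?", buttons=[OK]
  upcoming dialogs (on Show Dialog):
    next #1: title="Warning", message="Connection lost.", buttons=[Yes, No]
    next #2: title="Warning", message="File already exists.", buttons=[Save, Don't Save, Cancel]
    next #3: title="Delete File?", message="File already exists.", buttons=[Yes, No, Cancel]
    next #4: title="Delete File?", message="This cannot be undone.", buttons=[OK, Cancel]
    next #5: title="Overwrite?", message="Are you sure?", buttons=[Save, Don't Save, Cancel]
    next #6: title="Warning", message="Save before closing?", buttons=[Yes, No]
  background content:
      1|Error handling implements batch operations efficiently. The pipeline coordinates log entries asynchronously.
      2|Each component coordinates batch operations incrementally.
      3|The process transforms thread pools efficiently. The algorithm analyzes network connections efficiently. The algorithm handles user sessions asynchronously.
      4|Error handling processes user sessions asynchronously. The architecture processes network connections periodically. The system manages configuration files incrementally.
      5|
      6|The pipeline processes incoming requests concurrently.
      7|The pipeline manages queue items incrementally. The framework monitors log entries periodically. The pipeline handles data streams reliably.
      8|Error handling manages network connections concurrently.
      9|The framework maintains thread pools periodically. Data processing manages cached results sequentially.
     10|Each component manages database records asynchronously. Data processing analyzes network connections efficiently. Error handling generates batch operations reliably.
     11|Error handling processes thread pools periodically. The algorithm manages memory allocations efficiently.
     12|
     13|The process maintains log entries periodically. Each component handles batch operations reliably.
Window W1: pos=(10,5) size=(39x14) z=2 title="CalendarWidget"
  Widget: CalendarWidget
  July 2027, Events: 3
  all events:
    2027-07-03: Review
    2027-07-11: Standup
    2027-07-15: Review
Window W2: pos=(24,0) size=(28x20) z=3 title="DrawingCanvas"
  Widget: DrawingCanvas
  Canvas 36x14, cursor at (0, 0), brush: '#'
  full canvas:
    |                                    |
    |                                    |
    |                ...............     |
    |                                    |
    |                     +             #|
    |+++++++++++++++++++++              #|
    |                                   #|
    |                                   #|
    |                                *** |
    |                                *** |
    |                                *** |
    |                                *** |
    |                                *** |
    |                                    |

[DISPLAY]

                    ┠──────────────────────────┨   
                    ┃+                         ┃   
               ┏━━━━┃                          ┃━━━
      ┏━━━━━━━━━━━━━┃                ..........┃   
      ┃ CalendarWidg┃                          ┃───
      ┠─────────────┃                     +    ┃ope
      ┃             ┃+++++++++++++++++++++     ┃ op
      ┃Mo Tu We Th F┃                          ┃ols
      ┃          1  ┃                          ┃ssi
      ┃ 5  6  7  8  ┃                          ┃   
      ┃12 13 14 15* ┃                          ┃req
      ┃19 20 21 22 2┃                          ┃ in
      ┃26 27 28 29 3┃                          ┃onn
      ┃             ┃                          ┃ool
      ┃             ┃                          ┃rec


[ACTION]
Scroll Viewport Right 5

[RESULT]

               ┠──────────────────────────┨        
               ┃+                         ┃        
          ┏━━━━┃                          ┃━━━━━━┓ 
 ┏━━━━━━━━━━━━━┃                ..........┃      ┃ 
 ┃ CalendarWidg┃                          ┃──────┨ 
 ┠─────────────┃                     +    ┃operat┃ 
 ┃             ┃+++++++++++++++++++++     ┃ opera┃ 
 ┃Mo Tu We Th F┃                          ┃ols ef┃ 
 ┃          1  ┃                          ┃ssions┃ 
 ┃ 5  6  7  8  ┃                          ┃      ┃ 
 ┃12 13 14 15* ┃                          ┃reques┃ 
 ┃19 20 21 22 2┃                          ┃ incre┃ 
 ┃26 27 28 29 3┃                          ┃onnect┃ 
 ┃             ┃                          ┃ools p┃ 
 ┃             ┃                          ┃record┃ 


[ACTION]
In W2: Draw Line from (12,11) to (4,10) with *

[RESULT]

               ┠──────────────────────────┨        
               ┃+                         ┃        
          ┏━━━━┃                          ┃━━━━━━┓ 
 ┏━━━━━━━━━━━━━┃                ..........┃      ┃ 
 ┃ CalendarWidg┃                          ┃──────┨ 
 ┠─────────────┃          *          +    ┃operat┃ 
 ┃             ┃++++++++++*++++++++++     ┃ opera┃ 
 ┃Mo Tu We Th F┃          *               ┃ols ef┃ 
 ┃          1  ┃          *               ┃ssions┃ 
 ┃ 5  6  7  8  ┃           *              ┃      ┃ 
 ┃12 13 14 15* ┃           *              ┃reques┃ 
 ┃19 20 21 22 2┃           *              ┃ incre┃ 
 ┃26 27 28 29 3┃           *              ┃onnect┃ 
 ┃             ┃           *              ┃ools p┃ 
 ┃             ┃                          ┃record┃ 


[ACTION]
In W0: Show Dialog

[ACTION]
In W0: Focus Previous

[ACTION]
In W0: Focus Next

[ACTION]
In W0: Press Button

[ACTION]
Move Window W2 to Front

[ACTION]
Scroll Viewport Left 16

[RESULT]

                        ┠──────────────────────────
                        ┃+                         
                   ┏━━━━┃                          
          ┏━━━━━━━━━━━━━┃                ..........
          ┃ CalendarWidg┃                          
          ┠─────────────┃          *          +    
          ┃             ┃++++++++++*++++++++++     
          ┃Mo Tu We Th F┃          *               
          ┃          1  ┃          *               
          ┃ 5  6  7  8  ┃           *              
          ┃12 13 14 15* ┃           *              
          ┃19 20 21 22 2┃           *              
          ┃26 27 28 29 3┃           *              
          ┃             ┃           *              
          ┃             ┃                          


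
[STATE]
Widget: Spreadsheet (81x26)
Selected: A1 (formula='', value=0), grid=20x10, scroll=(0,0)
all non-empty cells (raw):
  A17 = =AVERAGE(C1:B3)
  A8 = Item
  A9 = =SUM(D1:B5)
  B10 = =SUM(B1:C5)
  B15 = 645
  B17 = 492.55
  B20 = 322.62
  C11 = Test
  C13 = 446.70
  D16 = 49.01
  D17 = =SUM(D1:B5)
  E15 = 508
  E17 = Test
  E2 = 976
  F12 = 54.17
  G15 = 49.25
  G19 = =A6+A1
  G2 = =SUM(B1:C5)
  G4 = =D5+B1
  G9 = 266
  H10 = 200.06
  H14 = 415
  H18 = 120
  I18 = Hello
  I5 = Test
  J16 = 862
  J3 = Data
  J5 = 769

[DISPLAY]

A1:                                                                              
       A       B       C       D       E       F       G       H       I       J 
---------------------------------------------------------------------------------
  1      [0]       0       0       0       0       0       0       0       0     
  2        0       0       0       0     976       0       0       0       0     
  3        0       0       0       0       0       0       0       0       0Data 
  4        0       0       0       0       0       0       0       0       0     
  5        0       0       0       0       0       0       0       0Test         
  6        0       0       0       0       0       0       0       0       0     
  7        0       0       0       0       0       0       0       0       0     
  8 Item           0       0       0       0       0       0       0       0     
  9        0       0       0       0       0       0     266       0       0     
 10        0       0       0       0       0       0       0  200.06       0     
 11        0       0Test           0       0       0       0       0       0     
 12        0       0       0       0       0   54.17       0       0       0     
 13        0       0  446.70       0       0       0       0       0       0     
 14        0       0       0       0       0       0       0     415       0     
 15        0     645       0       0     508       0   49.25       0       0     
 16        0       0       0   49.01       0       0       0       0       0     
 17        0  492.55       0       0Test           0       0       0       0     
 18        0       0       0       0       0       0       0     120Hello        
 19        0       0       0       0       0       0       0       0       0     
 20        0  322.62       0       0       0       0       0       0       0     
                                                                                 
                                                                                 
                                                                                 


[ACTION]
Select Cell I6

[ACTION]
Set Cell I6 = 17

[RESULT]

I6: 17                                                                           
       A       B       C       D       E       F       G       H       I       J 
---------------------------------------------------------------------------------
  1        0       0       0       0       0       0       0       0       0     
  2        0       0       0       0     976       0       0       0       0     
  3        0       0       0       0       0       0       0       0       0Data 
  4        0       0       0       0       0       0       0       0       0     
  5        0       0       0       0       0       0       0       0Test         
  6        0       0       0       0       0       0       0       0    [17]     
  7        0       0       0       0       0       0       0       0       0     
  8 Item           0       0       0       0       0       0       0       0     
  9        0       0       0       0       0       0     266       0       0     
 10        0       0       0       0       0       0       0  200.06       0     
 11        0       0Test           0       0       0       0       0       0     
 12        0       0       0       0       0   54.17       0       0       0     
 13        0       0  446.70       0       0       0       0       0       0     
 14        0       0       0       0       0       0       0     415       0     
 15        0     645       0       0     508       0   49.25       0       0     
 16        0       0       0   49.01       0       0       0       0       0     
 17        0  492.55       0       0Test           0       0       0       0     
 18        0       0       0       0       0       0       0     120Hello        
 19        0       0       0       0       0       0       0       0       0     
 20        0  322.62       0       0       0       0       0       0       0     
                                                                                 
                                                                                 
                                                                                 


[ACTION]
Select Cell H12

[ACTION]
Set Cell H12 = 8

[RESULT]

H12: 8                                                                           
       A       B       C       D       E       F       G       H       I       J 
---------------------------------------------------------------------------------
  1        0       0       0       0       0       0       0       0       0     
  2        0       0       0       0     976       0       0       0       0     
  3        0       0       0       0       0       0       0       0       0Data 
  4        0       0       0       0       0       0       0       0       0     
  5        0       0       0       0       0       0       0       0Test         
  6        0       0       0       0       0       0       0       0      17     
  7        0       0       0       0       0       0       0       0       0     
  8 Item           0       0       0       0       0       0       0       0     
  9        0       0       0       0       0       0     266       0       0     
 10        0       0       0       0       0       0       0  200.06       0     
 11        0       0Test           0       0       0       0       0       0     
 12        0       0       0       0       0   54.17       0     [8]       0     
 13        0       0  446.70       0       0       0       0       0       0     
 14        0       0       0       0       0       0       0     415       0     
 15        0     645       0       0     508       0   49.25       0       0     
 16        0       0       0   49.01       0       0       0       0       0     
 17        0  492.55       0       0Test           0       0       0       0     
 18        0       0       0       0       0       0       0     120Hello        
 19        0       0       0       0       0       0       0       0       0     
 20        0  322.62       0       0       0       0       0       0       0     
                                                                                 
                                                                                 
                                                                                 


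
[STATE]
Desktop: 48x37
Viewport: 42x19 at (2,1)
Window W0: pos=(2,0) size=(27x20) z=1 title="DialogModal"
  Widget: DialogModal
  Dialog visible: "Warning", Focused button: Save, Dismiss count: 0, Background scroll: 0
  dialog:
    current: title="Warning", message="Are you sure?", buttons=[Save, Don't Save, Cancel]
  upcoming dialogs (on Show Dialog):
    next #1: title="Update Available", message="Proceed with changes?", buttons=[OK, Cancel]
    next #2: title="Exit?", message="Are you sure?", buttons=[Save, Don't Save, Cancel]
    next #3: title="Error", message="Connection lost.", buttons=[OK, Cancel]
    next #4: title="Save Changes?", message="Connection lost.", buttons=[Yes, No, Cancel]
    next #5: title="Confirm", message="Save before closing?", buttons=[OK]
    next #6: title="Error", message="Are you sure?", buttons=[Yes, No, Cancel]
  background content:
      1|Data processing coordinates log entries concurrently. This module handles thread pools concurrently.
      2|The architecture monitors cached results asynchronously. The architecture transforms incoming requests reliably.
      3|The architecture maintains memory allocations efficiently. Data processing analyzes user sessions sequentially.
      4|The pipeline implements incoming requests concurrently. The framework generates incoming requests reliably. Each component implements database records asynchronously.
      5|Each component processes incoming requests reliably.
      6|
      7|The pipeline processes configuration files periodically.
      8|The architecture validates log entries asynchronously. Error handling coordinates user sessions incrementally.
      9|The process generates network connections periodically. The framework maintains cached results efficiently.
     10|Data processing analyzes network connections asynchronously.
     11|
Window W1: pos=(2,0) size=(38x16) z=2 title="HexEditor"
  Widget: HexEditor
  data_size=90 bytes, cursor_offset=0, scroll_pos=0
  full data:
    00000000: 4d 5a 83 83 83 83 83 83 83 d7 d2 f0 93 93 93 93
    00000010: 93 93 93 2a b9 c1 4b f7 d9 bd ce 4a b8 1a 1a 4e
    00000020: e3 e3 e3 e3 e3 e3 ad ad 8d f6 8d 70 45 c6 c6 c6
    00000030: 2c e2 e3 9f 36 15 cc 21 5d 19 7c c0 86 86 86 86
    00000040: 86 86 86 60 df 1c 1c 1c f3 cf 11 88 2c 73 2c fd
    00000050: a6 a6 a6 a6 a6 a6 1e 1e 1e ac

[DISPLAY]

┃ HexEditor                          ┃    
┠────────────────────────────────────┨    
┃00000000  4D 5a 83 83 83 83 83 83  8┃    
┃00000010  93 93 93 2a b9 c1 4b f7  d┃    
┃00000020  e3 e3 e3 e3 e3 e3 ad ad  8┃    
┃00000030  2c e2 e3 9f 36 15 cc 21  5┃    
┃00000040  86 86 86 60 df 1c 1c 1c  f┃    
┃00000050  a6 a6 a6 a6 a6 a6 1e 1e  1┃    
┃                                    ┃    
┃                                    ┃    
┃                                    ┃    
┃                                    ┃    
┃                                    ┃    
┃                                    ┃    
┗━━━━━━━━━━━━━━━━━━━━━━━━━━━━━━━━━━━━┛    
┃                         ┃               
┃                         ┃               
┃                         ┃               
┗━━━━━━━━━━━━━━━━━━━━━━━━━┛               


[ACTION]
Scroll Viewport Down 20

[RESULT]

┃                         ┃               
┗━━━━━━━━━━━━━━━━━━━━━━━━━┛               
                                          
                                          
                                          
                                          
                                          
                                          
                                          
                                          
                                          
                                          
                                          
                                          
                                          
                                          
                                          
                                          
                                          


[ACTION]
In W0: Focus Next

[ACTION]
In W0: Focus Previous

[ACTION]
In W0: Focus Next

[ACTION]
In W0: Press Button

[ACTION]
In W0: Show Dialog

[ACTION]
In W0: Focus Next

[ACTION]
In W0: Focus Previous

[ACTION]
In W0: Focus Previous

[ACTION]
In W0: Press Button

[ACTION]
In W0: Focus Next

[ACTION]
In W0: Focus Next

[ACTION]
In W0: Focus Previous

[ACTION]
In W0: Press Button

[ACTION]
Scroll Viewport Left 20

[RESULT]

  ┃                         ┃             
  ┗━━━━━━━━━━━━━━━━━━━━━━━━━┛             
                                          
                                          
                                          
                                          
                                          
                                          
                                          
                                          
                                          
                                          
                                          
                                          
                                          
                                          
                                          
                                          
                                          


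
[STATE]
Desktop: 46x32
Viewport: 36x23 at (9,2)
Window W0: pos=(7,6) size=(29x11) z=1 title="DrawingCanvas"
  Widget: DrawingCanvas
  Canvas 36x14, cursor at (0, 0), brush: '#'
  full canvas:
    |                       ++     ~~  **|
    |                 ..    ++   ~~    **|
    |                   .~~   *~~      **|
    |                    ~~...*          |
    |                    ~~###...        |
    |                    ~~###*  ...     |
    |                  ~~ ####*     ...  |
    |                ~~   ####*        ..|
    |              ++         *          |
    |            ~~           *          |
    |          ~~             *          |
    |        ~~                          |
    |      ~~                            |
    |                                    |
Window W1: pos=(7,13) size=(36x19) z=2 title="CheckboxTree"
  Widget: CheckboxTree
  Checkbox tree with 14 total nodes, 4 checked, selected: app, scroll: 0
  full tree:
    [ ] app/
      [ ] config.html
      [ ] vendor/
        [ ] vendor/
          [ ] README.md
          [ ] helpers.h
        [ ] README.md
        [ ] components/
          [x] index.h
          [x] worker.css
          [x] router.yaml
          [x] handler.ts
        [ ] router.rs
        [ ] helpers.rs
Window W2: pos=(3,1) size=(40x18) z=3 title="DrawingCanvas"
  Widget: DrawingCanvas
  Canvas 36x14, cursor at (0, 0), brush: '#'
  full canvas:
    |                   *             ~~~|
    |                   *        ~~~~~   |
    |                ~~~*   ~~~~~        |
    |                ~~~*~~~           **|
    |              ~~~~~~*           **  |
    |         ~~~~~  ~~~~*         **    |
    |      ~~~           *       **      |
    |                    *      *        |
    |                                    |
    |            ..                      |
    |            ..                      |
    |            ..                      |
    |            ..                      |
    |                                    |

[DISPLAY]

ingCanvas                        ┃  
─────────────────────────────────┨  
              *             ~~~  ┃  
              *        ~~~~~     ┃  
           ~~~*   ~~~~~          ┃  
           ~~~*~~~           **  ┃  
         ~~~~~~*           **    ┃  
    ~~~~~  ~~~~*         **      ┃  
 ~~~           *       **        ┃  
               *      *          ┃  
                                 ┃  
       ..                        ┃  
       ..                        ┃  
       ..                        ┃  
       ..                        ┃  
                                 ┃  
━━━━━━━━━━━━━━━━━━━━━━━━━━━━━━━━━┛  
    [ ] vendor/                  ┃  
      [ ] README.md              ┃  
      [ ] helpers.h              ┃  
    [ ] README.md                ┃  
    [x] components/              ┃  
      [x] index.h                ┃  


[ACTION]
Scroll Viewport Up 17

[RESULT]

                                    
━━━━━━━━━━━━━━━━━━━━━━━━━━━━━━━━━┓  
ingCanvas                        ┃  
─────────────────────────────────┨  
              *             ~~~  ┃  
              *        ~~~~~     ┃  
           ~~~*   ~~~~~          ┃  
           ~~~*~~~           **  ┃  
         ~~~~~~*           **    ┃  
    ~~~~~  ~~~~*         **      ┃  
 ~~~           *       **        ┃  
               *      *          ┃  
                                 ┃  
       ..                        ┃  
       ..                        ┃  
       ..                        ┃  
       ..                        ┃  
                                 ┃  
━━━━━━━━━━━━━━━━━━━━━━━━━━━━━━━━━┛  
    [ ] vendor/                  ┃  
      [ ] README.md              ┃  
      [ ] helpers.h              ┃  
    [ ] README.md                ┃  


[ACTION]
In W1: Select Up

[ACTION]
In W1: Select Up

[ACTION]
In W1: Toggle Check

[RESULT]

                                    
━━━━━━━━━━━━━━━━━━━━━━━━━━━━━━━━━┓  
ingCanvas                        ┃  
─────────────────────────────────┨  
              *             ~~~  ┃  
              *        ~~~~~     ┃  
           ~~~*   ~~~~~          ┃  
           ~~~*~~~           **  ┃  
         ~~~~~~*           **    ┃  
    ~~~~~  ~~~~*         **      ┃  
 ~~~           *       **        ┃  
               *      *          ┃  
                                 ┃  
       ..                        ┃  
       ..                        ┃  
       ..                        ┃  
       ..                        ┃  
                                 ┃  
━━━━━━━━━━━━━━━━━━━━━━━━━━━━━━━━━┛  
    [x] vendor/                  ┃  
      [x] README.md              ┃  
      [x] helpers.h              ┃  
    [x] README.md                ┃  
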